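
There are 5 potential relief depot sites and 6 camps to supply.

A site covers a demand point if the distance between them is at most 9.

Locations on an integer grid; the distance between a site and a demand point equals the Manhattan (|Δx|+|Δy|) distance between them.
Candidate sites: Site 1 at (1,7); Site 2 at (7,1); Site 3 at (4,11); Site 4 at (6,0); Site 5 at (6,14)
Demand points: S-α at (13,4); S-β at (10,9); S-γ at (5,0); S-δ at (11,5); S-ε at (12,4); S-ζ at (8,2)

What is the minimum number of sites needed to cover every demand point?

2

Coverage sets (demand points within 9 of each site):
  Site 1: {}
  Site 2: {S-α, S-γ, S-δ, S-ε, S-ζ}
  Site 3: {S-β}
  Site 4: {S-γ, S-ζ}
  Site 5: {S-β}
No single site covers all 6 demand points.
But {Site 2, Site 3} covers everything, so the minimum is 2.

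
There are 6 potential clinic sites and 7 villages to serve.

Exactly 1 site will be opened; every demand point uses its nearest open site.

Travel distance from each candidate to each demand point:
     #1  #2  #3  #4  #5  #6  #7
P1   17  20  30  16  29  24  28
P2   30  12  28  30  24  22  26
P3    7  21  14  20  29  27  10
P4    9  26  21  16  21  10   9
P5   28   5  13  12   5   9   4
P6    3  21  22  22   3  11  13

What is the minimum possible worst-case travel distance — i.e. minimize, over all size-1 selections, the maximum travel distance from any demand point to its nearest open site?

22

Open {P6}.
  Farthest demand point is #3 at travel distance 22 (to P6); all others are ≤ 22.
With {P4} the worst case is 26.
With {P5} the worst case is 28.
No size-1 selection achieves below 22.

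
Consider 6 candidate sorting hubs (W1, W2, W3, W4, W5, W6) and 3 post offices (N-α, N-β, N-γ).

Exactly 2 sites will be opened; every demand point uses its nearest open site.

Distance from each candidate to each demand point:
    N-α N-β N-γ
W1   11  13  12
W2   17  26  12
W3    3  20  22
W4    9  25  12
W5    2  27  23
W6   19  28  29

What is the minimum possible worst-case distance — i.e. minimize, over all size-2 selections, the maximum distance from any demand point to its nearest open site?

13

Open {W1, W2}.
  Farthest demand point is N-β at distance 13 (to W1); all others are ≤ 13.
With {W1, W3} the worst case is 13.
With {W1, W4} the worst case is 13.
No size-2 selection achieves below 13.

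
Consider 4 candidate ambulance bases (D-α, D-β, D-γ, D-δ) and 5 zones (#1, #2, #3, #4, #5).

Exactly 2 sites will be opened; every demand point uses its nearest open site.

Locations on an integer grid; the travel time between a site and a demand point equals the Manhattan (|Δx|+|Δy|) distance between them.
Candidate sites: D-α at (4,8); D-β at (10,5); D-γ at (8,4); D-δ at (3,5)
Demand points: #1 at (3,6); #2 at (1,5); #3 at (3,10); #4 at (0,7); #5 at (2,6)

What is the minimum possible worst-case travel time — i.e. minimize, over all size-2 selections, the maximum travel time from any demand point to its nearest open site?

5

Open {D-α, D-δ}.
  Farthest demand point is #4 at travel time 5 (to D-α); all others are ≤ 5.
With {D-β, D-δ} the worst case is 5.
With {D-γ, D-δ} the worst case is 5.
No size-2 selection achieves below 5.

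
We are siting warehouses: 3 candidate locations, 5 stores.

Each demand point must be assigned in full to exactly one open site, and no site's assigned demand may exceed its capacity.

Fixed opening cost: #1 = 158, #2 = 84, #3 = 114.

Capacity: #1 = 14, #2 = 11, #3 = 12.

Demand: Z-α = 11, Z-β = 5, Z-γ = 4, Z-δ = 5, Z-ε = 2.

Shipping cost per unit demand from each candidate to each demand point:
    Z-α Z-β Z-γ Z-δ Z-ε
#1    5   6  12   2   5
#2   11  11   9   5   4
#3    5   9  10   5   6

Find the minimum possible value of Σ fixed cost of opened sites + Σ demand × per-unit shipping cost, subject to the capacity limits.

495

Open {#1, #2, #3}; cheapest assignment that respects the capacities:
  #1 (cap 14, load 10): Z-β, Z-δ — cost 5×6 + 5×2 = 40
  #2 (cap 11, load 6): Z-γ, Z-ε — cost 4×9 + 2×4 = 44
  #3 (cap 12, load 11): Z-α — cost 11×5 = 55
  Shipping 139, fixed 356 → total 495.
  Any other capacity-feasible assignment to {#1, #2, #3} ships for at least 139.
Total demand is 27 and no other set of sites has combined capacity ≥ 27, so {#1, #2, #3} is the only feasible choice of open sites. Minimum: 495.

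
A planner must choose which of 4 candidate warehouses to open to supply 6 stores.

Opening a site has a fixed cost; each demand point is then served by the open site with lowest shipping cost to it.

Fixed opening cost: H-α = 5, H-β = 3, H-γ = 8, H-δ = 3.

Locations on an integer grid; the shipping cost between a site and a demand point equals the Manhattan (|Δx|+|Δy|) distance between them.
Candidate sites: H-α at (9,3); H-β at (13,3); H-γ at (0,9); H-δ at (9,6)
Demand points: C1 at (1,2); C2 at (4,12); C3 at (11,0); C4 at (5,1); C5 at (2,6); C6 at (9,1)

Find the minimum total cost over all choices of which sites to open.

46

Open {H-α, H-γ}: assign each demand point to its cheapest open site.
  C1→H-γ 8, C2→H-γ 7, C3→H-α 5, C4→H-α 6, C5→H-γ 5, C6→H-α 2
  shipping cost 33, fixed 13 → total 46.
Compare {H-α, H-δ}: shipping cost 40 + fixed 8 = 48.
Compare {H-α, H-β, H-γ}: shipping cost 33 + fixed 16 = 49.
Compare {H-α, H-γ, H-δ}: shipping cost 33 + fixed 16 = 49.
All other subsets cost ≥ 48. Minimum total cost: 46.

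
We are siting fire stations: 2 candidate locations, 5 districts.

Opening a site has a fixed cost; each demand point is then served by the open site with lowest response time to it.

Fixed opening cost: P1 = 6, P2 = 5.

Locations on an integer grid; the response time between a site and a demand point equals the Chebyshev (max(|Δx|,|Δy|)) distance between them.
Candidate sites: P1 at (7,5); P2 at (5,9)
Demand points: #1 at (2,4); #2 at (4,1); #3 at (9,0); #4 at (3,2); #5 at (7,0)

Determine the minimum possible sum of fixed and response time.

29

Open {P1}: assign each demand point to its cheapest open site.
  #1→P1 5, #2→P1 4, #3→P1 5, #4→P1 4, #5→P1 5
  response time 23, fixed 6 → total 29.
Compare {P1, P2}: response time 23 + fixed 11 = 34.
Compare {P2}: response time 38 + fixed 5 = 43.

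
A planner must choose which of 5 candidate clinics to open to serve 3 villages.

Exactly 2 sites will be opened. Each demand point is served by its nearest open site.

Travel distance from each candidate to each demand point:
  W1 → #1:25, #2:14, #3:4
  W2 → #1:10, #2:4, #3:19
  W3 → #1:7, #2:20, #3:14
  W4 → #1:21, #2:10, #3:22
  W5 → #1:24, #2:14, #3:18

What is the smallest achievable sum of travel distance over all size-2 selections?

18

Open {W1, W2}.
  #1→W2 10, #2→W2 4, #3→W1 4  ⇒ total 18.
Compare {W1, W3}: total 25.
Compare {W2, W3}: total 25.
No size-2 selection does better; minimum is 18.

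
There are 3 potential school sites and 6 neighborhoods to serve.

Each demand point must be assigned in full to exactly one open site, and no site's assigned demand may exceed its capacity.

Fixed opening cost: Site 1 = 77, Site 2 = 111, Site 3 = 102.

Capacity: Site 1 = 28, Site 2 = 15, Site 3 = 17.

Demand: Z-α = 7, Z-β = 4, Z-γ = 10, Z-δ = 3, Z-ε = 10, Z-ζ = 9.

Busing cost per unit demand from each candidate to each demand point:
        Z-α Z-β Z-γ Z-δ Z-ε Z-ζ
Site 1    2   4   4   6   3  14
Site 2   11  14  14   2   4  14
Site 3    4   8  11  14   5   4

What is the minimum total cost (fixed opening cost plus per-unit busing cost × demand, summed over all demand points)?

Open {Site 1, Site 3}; cheapest assignment that respects the capacities:
  Site 1 (cap 28, load 27): Z-β, Z-γ, Z-δ, Z-ε — cost 4×4 + 10×4 + 3×6 + 10×3 = 104
  Site 3 (cap 17, load 16): Z-α, Z-ζ — cost 7×4 + 9×4 = 64
  Shipping 168, fixed 179 → total 347.
  Any other capacity-feasible assignment to {Site 1, Site 3} ships for at least 168.
Compare {Site 1, Site 2, Site 3}: its best feasible assignment gives total 442.
Every other set of open sites that can feasibly serve all demand totals ≥ 442 even under its best assignment. Minimum: 347.

347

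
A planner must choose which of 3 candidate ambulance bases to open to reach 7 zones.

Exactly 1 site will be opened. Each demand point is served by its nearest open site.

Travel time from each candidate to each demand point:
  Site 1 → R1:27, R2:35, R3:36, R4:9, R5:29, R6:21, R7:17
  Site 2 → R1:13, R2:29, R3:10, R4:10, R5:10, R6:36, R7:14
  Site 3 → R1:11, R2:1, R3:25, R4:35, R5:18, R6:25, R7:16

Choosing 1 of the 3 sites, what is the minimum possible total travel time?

Open {Site 2}.
  R1→Site 2 13, R2→Site 2 29, R3→Site 2 10, R4→Site 2 10, R5→Site 2 10, R6→Site 2 36, R7→Site 2 14  ⇒ total 122.
Compare {Site 3}: total 131.
Compare {Site 1}: total 174.

122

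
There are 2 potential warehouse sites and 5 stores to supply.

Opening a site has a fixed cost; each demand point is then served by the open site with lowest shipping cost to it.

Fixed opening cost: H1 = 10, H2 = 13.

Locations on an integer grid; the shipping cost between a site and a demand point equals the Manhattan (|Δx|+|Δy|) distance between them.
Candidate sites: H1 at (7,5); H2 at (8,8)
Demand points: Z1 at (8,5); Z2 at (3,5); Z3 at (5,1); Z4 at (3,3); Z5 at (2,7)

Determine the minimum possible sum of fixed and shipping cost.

Open {H1}: assign each demand point to its cheapest open site.
  Z1→H1 1, Z2→H1 4, Z3→H1 6, Z4→H1 6, Z5→H1 7
  shipping cost 24, fixed 10 → total 34.
Compare {H1, H2}: shipping cost 24 + fixed 23 = 47.
Compare {H2}: shipping cost 38 + fixed 13 = 51.

34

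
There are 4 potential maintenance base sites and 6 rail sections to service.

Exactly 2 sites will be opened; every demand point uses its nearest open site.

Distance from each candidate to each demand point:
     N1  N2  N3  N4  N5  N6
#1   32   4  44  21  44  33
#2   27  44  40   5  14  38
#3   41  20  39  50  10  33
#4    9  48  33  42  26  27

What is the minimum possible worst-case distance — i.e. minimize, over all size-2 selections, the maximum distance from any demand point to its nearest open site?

Open {#1, #4}.
  Farthest demand point is N3 at distance 33 (to #4); all others are ≤ 33.
With {#1, #3} the worst case is 39.
With {#2, #3} the worst case is 39.
No size-2 selection achieves below 33.

33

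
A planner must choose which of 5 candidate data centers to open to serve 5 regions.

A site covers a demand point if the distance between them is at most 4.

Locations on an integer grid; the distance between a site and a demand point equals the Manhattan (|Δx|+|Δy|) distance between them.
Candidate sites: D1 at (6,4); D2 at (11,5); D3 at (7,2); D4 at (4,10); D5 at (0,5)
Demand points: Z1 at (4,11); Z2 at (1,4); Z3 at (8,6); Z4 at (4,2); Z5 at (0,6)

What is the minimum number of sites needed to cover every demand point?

Coverage sets (demand points within 4 of each site):
  D1: {Z3, Z4}
  D2: {Z3}
  D3: {Z4}
  D4: {Z1}
  D5: {Z2, Z5}
No 2 sites suffice: every size-2 union leaves at least one demand point uncovered.
But {D1, D4, D5} covers everything, so the minimum is 3.

3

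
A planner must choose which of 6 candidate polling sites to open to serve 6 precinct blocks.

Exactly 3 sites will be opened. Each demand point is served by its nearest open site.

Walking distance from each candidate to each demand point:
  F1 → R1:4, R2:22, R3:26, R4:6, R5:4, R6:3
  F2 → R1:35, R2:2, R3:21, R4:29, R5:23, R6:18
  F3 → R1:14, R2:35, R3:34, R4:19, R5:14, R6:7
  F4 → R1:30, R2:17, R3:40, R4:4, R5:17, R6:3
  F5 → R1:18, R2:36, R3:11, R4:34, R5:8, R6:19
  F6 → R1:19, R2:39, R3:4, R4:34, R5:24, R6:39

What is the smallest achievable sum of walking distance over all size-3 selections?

23

Open {F1, F2, F6}.
  R1→F1 4, R2→F2 2, R3→F6 4, R4→F1 6, R5→F1 4, R6→F1 3  ⇒ total 23.
Compare {F1, F2, F5}: total 30.
Compare {F1, F4, F6}: total 36.
No size-3 selection does better; minimum is 23.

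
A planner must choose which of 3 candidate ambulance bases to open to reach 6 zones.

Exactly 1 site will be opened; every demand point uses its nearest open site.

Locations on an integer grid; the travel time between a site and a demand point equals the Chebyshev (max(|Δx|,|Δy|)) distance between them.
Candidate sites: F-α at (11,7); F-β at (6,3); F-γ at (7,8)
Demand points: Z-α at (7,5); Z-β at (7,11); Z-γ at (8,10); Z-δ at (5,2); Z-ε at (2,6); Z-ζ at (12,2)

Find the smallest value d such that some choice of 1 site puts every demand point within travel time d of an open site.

6

Open {F-γ}.
  Farthest demand point is Z-δ at travel time 6 (to F-γ); all others are ≤ 6.
With {F-β} the worst case is 8.
With {F-α} the worst case is 9.
No size-1 selection achieves below 6.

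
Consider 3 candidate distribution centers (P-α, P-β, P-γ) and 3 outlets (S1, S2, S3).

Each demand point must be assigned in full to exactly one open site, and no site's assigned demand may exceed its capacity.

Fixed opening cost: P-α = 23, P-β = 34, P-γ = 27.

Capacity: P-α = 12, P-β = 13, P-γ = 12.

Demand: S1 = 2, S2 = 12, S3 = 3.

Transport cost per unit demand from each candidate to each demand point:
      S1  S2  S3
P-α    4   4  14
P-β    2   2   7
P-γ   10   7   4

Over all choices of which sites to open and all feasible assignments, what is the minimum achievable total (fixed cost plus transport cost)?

Open {P-β, P-γ}; cheapest assignment that respects the capacities:
  P-β (cap 13, load 12): S2 — cost 12×2 = 24
  P-γ (cap 12, load 5): S1, S3 — cost 2×10 + 3×4 = 32
  Shipping 56, fixed 61 → total 117.
  Any other capacity-feasible assignment to {P-β, P-γ} ships for at least 56.
Compare {P-α, P-β, P-γ}: its best feasible assignment gives total 128.
Compare {P-α, P-β}: its best feasible assignment gives total 130.
Every other set of open sites that can feasibly serve all demand totals ≥ 128 even under its best assignment. Minimum: 117.

117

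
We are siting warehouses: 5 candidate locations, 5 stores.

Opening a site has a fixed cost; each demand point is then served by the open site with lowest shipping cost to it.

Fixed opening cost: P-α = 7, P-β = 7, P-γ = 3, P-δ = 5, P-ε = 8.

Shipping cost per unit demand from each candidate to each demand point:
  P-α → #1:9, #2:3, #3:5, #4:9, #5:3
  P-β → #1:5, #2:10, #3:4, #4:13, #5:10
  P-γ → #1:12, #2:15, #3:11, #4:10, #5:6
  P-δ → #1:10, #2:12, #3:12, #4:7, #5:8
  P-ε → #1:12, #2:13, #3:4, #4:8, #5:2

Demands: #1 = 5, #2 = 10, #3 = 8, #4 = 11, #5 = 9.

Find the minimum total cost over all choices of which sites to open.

209

Open {P-α, P-β, P-δ, P-ε}: assign each demand point to its cheapest open site.
  #1→P-β 5×5=25, #2→P-α 10×3=30, #3→P-β 8×4=32, #4→P-δ 11×7=77, #5→P-ε 9×2=18
  shipping cost 182, fixed 27 → total 209.
Compare {P-α, P-β, P-δ}: shipping cost 191 + fixed 19 = 210.
Compare {P-α, P-β, P-γ, P-δ, P-ε}: shipping cost 182 + fixed 30 = 212.
Compare {P-α, P-β, P-γ, P-δ}: shipping cost 191 + fixed 22 = 213.
All other subsets cost ≥ 210. Minimum total cost: 209.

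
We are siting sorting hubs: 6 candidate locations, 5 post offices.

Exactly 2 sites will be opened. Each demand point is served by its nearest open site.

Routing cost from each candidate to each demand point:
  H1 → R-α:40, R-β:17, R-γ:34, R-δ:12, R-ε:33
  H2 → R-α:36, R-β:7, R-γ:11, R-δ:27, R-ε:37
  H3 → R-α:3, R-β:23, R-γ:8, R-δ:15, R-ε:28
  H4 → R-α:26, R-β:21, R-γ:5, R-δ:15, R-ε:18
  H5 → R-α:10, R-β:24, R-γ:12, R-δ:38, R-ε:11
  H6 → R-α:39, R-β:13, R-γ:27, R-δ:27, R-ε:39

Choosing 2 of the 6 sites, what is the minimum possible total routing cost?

Open {H3, H5}.
  R-α→H3 3, R-β→H3 23, R-γ→H3 8, R-δ→H3 15, R-ε→H5 11  ⇒ total 60.
Compare {H2, H3}: total 61.
Compare {H1, H5}: total 62.
No size-2 selection does better; minimum is 60.

60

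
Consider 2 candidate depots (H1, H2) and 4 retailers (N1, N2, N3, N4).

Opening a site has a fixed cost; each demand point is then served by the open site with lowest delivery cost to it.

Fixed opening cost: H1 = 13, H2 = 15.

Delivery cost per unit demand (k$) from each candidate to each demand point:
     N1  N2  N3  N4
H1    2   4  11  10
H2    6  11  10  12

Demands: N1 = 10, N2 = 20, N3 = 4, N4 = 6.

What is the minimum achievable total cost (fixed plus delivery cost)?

Open {H1}: assign each demand point to its cheapest open site.
  N1→H1 10×2=20, N2→H1 20×4=80, N3→H1 4×11=44, N4→H1 6×10=60
  delivery cost 204, fixed 13 → total 217.
Compare {H1, H2}: delivery cost 200 + fixed 28 = 228.
Compare {H2}: delivery cost 392 + fixed 15 = 407.

217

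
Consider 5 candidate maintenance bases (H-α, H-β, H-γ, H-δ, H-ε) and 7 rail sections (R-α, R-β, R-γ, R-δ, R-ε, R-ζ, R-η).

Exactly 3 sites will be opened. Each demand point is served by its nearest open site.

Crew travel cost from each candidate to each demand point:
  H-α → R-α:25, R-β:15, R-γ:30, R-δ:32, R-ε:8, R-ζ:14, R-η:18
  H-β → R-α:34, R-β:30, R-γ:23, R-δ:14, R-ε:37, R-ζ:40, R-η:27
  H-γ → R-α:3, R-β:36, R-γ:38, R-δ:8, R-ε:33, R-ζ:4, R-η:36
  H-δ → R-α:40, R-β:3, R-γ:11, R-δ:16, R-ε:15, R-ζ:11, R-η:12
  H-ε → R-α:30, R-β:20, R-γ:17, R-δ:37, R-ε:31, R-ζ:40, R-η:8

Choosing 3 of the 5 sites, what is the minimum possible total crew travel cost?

49

Open {H-α, H-γ, H-δ}.
  R-α→H-γ 3, R-β→H-δ 3, R-γ→H-δ 11, R-δ→H-γ 8, R-ε→H-α 8, R-ζ→H-γ 4, R-η→H-δ 12  ⇒ total 49.
Compare {H-γ, H-δ, H-ε}: total 52.
Compare {H-β, H-γ, H-δ}: total 56.
No size-3 selection does better; minimum is 49.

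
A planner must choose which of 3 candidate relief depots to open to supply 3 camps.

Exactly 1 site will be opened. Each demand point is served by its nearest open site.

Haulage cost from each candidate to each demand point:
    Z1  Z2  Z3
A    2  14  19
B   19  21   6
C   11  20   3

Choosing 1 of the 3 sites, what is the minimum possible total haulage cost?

34

Open {C}.
  Z1→C 11, Z2→C 20, Z3→C 3  ⇒ total 34.
Compare {A}: total 35.
Compare {B}: total 46.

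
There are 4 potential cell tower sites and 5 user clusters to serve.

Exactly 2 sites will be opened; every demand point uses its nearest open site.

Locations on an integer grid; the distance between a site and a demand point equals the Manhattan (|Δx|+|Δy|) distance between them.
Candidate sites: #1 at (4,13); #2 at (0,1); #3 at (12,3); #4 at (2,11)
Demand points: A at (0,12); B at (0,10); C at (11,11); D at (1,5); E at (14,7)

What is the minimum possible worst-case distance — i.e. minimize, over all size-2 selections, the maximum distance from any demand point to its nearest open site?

9

Open {#3, #4}.
  Farthest demand point is C at distance 9 (to #3); all others are ≤ 9.
With {#1, #3} the worst case is 11.
With {#2, #3} the worst case is 11.
No size-2 selection achieves below 9.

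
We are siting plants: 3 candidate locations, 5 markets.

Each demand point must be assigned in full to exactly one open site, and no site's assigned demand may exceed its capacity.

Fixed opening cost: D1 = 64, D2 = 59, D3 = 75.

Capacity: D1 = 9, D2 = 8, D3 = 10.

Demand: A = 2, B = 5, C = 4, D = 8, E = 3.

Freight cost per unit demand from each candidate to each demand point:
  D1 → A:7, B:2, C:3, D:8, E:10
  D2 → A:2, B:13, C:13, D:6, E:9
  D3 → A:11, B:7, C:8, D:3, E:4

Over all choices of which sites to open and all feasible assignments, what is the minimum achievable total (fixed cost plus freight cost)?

Open {D1, D2, D3}; cheapest assignment that respects the capacities:
  D1 (cap 9, load 9): B, C — cost 5×2 + 4×3 = 22
  D2 (cap 8, load 5): A, E — cost 2×2 + 3×9 = 31
  D3 (cap 10, load 8): D — cost 8×3 = 24
  Shipping 77, fixed 198 → total 275.
  Any other capacity-feasible assignment to {D1, D2, D3} ships for at least 77.
Total demand is 22 and no other set of sites has combined capacity ≥ 22, so {D1, D2, D3} is the only feasible choice of open sites. Minimum: 275.

275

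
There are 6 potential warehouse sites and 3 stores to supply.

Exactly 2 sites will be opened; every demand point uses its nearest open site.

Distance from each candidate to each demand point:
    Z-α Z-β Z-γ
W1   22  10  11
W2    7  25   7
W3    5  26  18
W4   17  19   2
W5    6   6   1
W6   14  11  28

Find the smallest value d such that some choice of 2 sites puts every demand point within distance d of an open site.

6

Open {W1, W5}.
  Farthest demand point is Z-α at distance 6 (to W5); all others are ≤ 6.
With {W2, W5} the worst case is 6.
With {W3, W5} the worst case is 6.
No size-2 selection achieves below 6.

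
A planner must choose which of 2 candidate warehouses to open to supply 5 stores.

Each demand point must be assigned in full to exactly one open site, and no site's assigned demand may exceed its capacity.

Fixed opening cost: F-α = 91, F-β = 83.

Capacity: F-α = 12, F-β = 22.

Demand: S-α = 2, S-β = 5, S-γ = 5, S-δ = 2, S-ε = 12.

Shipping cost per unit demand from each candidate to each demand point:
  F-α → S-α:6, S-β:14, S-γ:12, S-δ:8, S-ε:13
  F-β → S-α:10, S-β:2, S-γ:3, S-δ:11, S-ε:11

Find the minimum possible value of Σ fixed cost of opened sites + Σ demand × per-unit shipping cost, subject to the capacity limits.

359

Open {F-α, F-β}; cheapest assignment that respects the capacities:
  F-α (cap 12, load 4): S-α, S-δ — cost 2×6 + 2×8 = 28
  F-β (cap 22, load 22): S-β, S-γ, S-ε — cost 5×2 + 5×3 + 12×11 = 157
  Shipping 185, fixed 174 → total 359.
  Any other capacity-feasible assignment to {F-α, F-β} ships for at least 185.
Total demand is 26 and no other set of sites has combined capacity ≥ 26, so {F-α, F-β} is the only feasible choice of open sites. Minimum: 359.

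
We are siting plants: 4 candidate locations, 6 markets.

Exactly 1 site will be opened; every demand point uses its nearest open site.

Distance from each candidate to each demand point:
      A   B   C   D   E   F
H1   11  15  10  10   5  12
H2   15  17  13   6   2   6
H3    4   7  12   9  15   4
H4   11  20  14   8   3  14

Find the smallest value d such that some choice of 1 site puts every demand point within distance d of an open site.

15

Open {H1}.
  Farthest demand point is B at distance 15 (to H1); all others are ≤ 15.
With {H3} the worst case is 15.
With {H2} the worst case is 17.
No size-1 selection achieves below 15.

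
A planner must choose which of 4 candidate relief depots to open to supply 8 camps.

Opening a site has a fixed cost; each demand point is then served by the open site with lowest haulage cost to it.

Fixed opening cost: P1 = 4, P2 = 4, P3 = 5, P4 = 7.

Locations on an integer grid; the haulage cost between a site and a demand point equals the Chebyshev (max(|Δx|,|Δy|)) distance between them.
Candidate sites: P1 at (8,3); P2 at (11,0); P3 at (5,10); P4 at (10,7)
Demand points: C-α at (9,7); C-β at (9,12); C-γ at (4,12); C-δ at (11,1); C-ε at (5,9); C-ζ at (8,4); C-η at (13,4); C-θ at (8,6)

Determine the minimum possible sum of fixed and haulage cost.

Open {P1, P3}: assign each demand point to its cheapest open site.
  C-α→P1 4, C-β→P3 4, C-γ→P3 2, C-δ→P1 3, C-ε→P3 1, C-ζ→P1 1, C-η→P1 5, C-θ→P1 3
  haulage cost 23, fixed 9 → total 32.
Compare {P2, P3}: haulage cost 24 + fixed 9 = 33.
Compare {P1, P2, P3}: haulage cost 20 + fixed 13 = 33.
Compare {P1, P3, P4}: haulage cost 17 + fixed 16 = 33.
All other subsets cost ≥ 33. Minimum total cost: 32.

32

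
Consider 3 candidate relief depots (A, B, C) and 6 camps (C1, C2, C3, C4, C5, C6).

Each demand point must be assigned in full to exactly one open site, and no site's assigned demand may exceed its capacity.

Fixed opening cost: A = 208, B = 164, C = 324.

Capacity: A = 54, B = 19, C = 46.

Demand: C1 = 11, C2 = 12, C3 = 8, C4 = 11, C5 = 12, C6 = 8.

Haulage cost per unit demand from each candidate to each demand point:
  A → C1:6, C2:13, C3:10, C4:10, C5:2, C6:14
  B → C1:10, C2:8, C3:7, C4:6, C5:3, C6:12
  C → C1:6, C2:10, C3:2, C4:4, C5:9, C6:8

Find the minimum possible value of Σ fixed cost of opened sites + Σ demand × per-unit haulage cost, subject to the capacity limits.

Open {A, B}; cheapest assignment that respects the capacities:
  A (cap 54, load 43): C1, C2, C5, C6 — cost 11×6 + 12×13 + 12×2 + 8×14 = 358
  B (cap 19, load 19): C3, C4 — cost 8×7 + 11×6 = 122
  Shipping 480, fixed 372 → total 852.
  Any other capacity-feasible assignment to {A, B} ships for at least 480.
Compare {A, C}: its best feasible assignment gives total 866.
Compare {B, C}: its best feasible assignment gives total 960.
Every other set of open sites that can feasibly serve all demand totals ≥ 866 even under its best assignment. Minimum: 852.

852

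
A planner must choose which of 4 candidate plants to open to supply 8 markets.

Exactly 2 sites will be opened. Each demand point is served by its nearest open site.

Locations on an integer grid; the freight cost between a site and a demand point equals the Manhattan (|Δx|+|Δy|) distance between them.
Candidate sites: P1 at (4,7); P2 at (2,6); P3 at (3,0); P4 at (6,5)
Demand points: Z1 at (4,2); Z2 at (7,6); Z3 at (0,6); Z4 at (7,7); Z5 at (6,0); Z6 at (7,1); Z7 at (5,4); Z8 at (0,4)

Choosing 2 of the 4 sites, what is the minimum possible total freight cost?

28

Open {P2, P4}.
  Z1→P4 5, Z2→P4 2, Z3→P2 2, Z4→P4 3, Z5→P4 5, Z6→P4 5, Z7→P4 2, Z8→P2 4  ⇒ total 28.
Compare {P3, P4}: total 32.
Compare {P2, P3}: total 33.
No size-2 selection does better; minimum is 28.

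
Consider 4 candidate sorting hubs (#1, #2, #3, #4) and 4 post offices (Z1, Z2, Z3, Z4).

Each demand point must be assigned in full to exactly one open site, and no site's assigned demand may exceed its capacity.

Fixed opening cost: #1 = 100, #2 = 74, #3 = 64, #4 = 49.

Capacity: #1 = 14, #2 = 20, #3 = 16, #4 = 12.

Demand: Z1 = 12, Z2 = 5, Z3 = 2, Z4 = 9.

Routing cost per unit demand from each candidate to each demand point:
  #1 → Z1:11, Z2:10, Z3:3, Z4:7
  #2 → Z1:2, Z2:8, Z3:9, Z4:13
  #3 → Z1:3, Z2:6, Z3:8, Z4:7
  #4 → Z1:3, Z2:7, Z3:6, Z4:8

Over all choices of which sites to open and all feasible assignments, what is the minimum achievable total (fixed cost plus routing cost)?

Open {#3, #4}; cheapest assignment that respects the capacities:
  #3 (cap 16, load 16): Z2, Z3, Z4 — cost 5×6 + 2×8 + 9×7 = 109
  #4 (cap 12, load 12): Z1 — cost 12×3 = 36
  Shipping 145, fixed 113 → total 258.
  Any other capacity-feasible assignment to {#3, #4} ships for at least 145.
Compare {#2, #3}: its best feasible assignment gives total 271.
Compare {#2, #4}: its best feasible assignment gives total 271.
Every other set of open sites that can feasibly serve all demand totals ≥ 271 even under its best assignment. Minimum: 258.

258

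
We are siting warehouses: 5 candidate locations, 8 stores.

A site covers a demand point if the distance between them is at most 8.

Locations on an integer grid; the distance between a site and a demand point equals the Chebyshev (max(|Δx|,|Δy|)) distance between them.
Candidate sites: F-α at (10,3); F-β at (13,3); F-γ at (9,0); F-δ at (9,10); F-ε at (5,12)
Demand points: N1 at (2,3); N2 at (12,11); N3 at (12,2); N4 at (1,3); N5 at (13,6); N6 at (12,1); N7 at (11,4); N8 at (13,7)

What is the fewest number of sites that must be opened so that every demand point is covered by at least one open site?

Coverage sets (demand points within 8 of each site):
  F-α: {N1, N2, N3, N5, N6, N7, N8}
  F-β: {N2, N3, N5, N6, N7, N8}
  F-γ: {N1, N3, N4, N5, N6, N7, N8}
  F-δ: {N1, N2, N3, N4, N5, N7, N8}
  F-ε: {N2, N5, N7, N8}
No single site covers all 8 demand points.
But {F-α, F-γ} covers everything, so the minimum is 2.

2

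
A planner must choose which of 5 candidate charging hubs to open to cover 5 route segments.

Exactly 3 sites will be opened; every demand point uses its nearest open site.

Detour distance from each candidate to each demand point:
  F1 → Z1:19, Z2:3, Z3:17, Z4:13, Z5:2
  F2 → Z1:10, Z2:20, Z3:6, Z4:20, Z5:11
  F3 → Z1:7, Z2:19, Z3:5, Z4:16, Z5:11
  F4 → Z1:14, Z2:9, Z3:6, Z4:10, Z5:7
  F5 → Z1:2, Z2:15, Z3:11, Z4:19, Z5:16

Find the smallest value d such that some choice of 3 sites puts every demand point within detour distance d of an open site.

Open {F1, F2, F4}.
  Farthest demand point is Z1 at detour distance 10 (to F2); all others are ≤ 10.
With {F1, F3, F4} the worst case is 10.
With {F1, F4, F5} the worst case is 10.
No size-3 selection achieves below 10.

10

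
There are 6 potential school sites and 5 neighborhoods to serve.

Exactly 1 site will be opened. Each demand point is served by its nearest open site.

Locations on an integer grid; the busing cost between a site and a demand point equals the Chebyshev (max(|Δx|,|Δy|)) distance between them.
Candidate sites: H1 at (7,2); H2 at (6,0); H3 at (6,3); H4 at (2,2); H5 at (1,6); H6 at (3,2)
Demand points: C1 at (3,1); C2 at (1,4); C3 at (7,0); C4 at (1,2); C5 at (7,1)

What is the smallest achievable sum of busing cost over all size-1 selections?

Open {H6}.
  C1→H6 1, C2→H6 2, C3→H6 4, C4→H6 2, C5→H6 4  ⇒ total 13.
Compare {H4}: total 14.
Compare {H2}: total 15.
No size-1 selection does better; minimum is 13.

13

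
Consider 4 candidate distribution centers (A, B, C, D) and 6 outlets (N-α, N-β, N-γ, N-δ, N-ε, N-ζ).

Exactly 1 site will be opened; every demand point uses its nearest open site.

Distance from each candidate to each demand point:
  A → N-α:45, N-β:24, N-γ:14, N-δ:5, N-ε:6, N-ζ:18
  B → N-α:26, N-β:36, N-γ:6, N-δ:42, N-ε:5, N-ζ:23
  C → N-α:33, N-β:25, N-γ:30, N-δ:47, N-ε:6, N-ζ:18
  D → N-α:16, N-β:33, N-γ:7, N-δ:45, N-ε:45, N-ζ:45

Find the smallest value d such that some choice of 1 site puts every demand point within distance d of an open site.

42

Open {B}.
  Farthest demand point is N-δ at distance 42 (to B); all others are ≤ 42.
With {A} the worst case is 45.
With {D} the worst case is 45.
No size-1 selection achieves below 42.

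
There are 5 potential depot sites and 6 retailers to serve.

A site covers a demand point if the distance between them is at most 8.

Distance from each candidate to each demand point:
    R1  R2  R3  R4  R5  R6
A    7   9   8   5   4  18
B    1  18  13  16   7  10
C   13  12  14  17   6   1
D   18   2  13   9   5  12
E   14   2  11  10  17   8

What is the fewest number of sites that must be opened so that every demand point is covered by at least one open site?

Coverage sets (demand points within 8 of each site):
  A: {R1, R3, R4, R5}
  B: {R1, R5}
  C: {R5, R6}
  D: {R2, R5}
  E: {R2, R6}
No single site covers all 6 demand points.
But {A, E} covers everything, so the minimum is 2.

2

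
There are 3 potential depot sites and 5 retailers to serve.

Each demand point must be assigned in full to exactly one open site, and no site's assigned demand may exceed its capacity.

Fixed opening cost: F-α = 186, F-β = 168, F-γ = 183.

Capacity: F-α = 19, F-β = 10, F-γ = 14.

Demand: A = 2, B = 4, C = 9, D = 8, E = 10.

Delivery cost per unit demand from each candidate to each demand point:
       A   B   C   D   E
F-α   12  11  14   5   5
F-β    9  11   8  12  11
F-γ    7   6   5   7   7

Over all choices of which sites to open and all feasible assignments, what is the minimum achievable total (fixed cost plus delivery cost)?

Open {F-α, F-γ}; cheapest assignment that respects the capacities:
  F-α (cap 19, load 19): C, E — cost 9×14 + 10×5 = 176
  F-γ (cap 14, load 14): A, B, D — cost 2×7 + 4×6 + 8×7 = 94
  Shipping 270, fixed 369 → total 639.
  Any other capacity-feasible assignment to {F-α, F-γ} ships for at least 270.
Compare {F-α, F-β, F-γ}: its best feasible assignment gives total 714.
Every other set of open sites that can feasibly serve all demand totals ≥ 714 even under its best assignment. Minimum: 639.

639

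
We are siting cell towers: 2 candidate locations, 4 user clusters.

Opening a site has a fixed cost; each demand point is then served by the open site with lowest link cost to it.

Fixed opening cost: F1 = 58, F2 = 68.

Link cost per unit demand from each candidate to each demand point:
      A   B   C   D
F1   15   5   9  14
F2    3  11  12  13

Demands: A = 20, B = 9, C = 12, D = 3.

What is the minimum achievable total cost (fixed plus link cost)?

Open {F1, F2}: assign each demand point to its cheapest open site.
  A→F2 20×3=60, B→F1 9×5=45, C→F1 12×9=108, D→F2 3×13=39
  link cost 252, fixed 126 → total 378.
Compare {F2}: link cost 342 + fixed 68 = 410.
Compare {F1}: link cost 495 + fixed 58 = 553.

378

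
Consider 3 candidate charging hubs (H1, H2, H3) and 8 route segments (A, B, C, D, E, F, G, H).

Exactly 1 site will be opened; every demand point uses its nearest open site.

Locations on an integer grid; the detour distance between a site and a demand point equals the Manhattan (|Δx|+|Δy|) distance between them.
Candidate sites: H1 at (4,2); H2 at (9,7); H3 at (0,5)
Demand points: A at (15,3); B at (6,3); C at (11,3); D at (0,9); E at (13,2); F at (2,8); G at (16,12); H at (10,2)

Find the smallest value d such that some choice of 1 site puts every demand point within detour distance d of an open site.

Open {H2}.
  Farthest demand point is G at detour distance 12 (to H2); all others are ≤ 12.
With {H1} the worst case is 22.
With {H3} the worst case is 23.
No size-1 selection achieves below 12.

12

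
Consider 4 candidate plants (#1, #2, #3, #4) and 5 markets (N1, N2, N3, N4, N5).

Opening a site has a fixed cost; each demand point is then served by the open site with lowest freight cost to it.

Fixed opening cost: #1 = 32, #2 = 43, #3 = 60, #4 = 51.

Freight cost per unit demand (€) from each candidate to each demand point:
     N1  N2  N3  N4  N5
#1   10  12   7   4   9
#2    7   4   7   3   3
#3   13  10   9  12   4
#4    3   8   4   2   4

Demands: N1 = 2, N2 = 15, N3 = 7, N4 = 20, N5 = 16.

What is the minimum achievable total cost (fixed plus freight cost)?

274

Open {#2}: assign each demand point to its cheapest open site.
  N1→#2 2×7=14, N2→#2 15×4=60, N3→#2 7×7=49, N4→#2 20×3=60, N5→#2 16×3=48
  freight cost 231, fixed 43 → total 274.
Compare {#2, #4}: freight cost 182 + fixed 94 = 276.
Compare {#1, #2}: freight cost 231 + fixed 75 = 306.
Compare {#1, #2, #4}: freight cost 182 + fixed 126 = 308.
All other subsets cost ≥ 276. Minimum total cost: 274.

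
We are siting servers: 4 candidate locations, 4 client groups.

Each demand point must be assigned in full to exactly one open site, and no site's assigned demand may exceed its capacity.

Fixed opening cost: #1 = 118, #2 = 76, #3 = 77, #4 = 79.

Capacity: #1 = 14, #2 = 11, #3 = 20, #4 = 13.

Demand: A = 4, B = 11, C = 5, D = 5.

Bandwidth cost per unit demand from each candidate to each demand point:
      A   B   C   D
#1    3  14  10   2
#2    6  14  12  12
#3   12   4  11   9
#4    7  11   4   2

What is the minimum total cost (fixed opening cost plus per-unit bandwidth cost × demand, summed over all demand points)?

278

Open {#3, #4}; cheapest assignment that respects the capacities:
  #3 (cap 20, load 15): A, B — cost 4×12 + 11×4 = 92
  #4 (cap 13, load 10): C, D — cost 5×4 + 5×2 = 30
  Shipping 122, fixed 156 → total 278.
  Any other capacity-feasible assignment to {#3, #4} ships for at least 122.
Compare {#1, #3}: its best feasible assignment gives total 311.
Compare {#2, #3}: its best feasible assignment gives total 326.
Every other set of open sites that can feasibly serve all demand totals ≥ 311 even under its best assignment. Minimum: 278.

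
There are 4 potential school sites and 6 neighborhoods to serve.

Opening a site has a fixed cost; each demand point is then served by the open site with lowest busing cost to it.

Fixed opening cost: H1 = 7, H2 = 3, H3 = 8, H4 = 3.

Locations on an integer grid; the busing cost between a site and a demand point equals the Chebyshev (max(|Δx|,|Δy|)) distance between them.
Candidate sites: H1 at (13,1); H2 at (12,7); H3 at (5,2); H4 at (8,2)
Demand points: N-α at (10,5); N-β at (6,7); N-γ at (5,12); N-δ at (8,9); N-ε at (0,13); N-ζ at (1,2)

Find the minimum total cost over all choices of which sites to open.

42

Open {H2, H4}: assign each demand point to its cheapest open site.
  N-α→H2 2, N-β→H4 5, N-γ→H2 7, N-δ→H2 4, N-ε→H4 11, N-ζ→H4 7
  busing cost 36, fixed 6 → total 42.
Compare {H2, H3}: busing cost 33 + fixed 11 = 44.
Compare {H2}: busing cost 42 + fixed 3 = 45.
Compare {H4}: busing cost 43 + fixed 3 = 46.
All other subsets cost ≥ 44. Minimum total cost: 42.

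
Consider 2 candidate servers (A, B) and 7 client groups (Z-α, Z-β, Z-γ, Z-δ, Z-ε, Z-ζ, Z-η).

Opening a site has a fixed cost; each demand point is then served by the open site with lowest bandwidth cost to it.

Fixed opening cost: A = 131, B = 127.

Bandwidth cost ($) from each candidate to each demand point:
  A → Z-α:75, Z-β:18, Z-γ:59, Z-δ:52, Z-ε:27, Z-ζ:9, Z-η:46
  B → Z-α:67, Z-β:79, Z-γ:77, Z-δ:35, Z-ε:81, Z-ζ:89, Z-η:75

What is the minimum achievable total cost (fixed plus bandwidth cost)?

Open {A}: assign each demand point to its cheapest open site.
  Z-α→A 75, Z-β→A 18, Z-γ→A 59, Z-δ→A 52, Z-ε→A 27, Z-ζ→A 9, Z-η→A 46
  bandwidth cost 286, fixed 131 → total 417.
Compare {A, B}: bandwidth cost 261 + fixed 258 = 519.
Compare {B}: bandwidth cost 503 + fixed 127 = 630.

417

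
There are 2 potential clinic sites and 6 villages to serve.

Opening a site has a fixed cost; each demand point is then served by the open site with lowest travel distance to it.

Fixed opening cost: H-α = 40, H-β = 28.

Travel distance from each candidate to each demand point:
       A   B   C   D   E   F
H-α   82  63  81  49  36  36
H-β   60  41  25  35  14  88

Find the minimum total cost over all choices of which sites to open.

279

Open {H-α, H-β}: assign each demand point to its cheapest open site.
  A→H-β 60, B→H-β 41, C→H-β 25, D→H-β 35, E→H-β 14, F→H-α 36
  travel distance 211, fixed 68 → total 279.
Compare {H-β}: travel distance 263 + fixed 28 = 291.
Compare {H-α}: travel distance 347 + fixed 40 = 387.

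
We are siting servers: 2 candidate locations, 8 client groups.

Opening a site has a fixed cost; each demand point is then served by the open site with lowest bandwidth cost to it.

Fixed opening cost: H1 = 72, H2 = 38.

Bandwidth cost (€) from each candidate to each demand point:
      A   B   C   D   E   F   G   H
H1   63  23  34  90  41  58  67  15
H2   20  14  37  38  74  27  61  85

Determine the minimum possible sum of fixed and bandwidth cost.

Open {H1, H2}: assign each demand point to its cheapest open site.
  A→H2 20, B→H2 14, C→H1 34, D→H2 38, E→H1 41, F→H2 27, G→H2 61, H→H1 15
  bandwidth cost 250, fixed 110 → total 360.
Compare {H2}: bandwidth cost 356 + fixed 38 = 394.
Compare {H1}: bandwidth cost 391 + fixed 72 = 463.

360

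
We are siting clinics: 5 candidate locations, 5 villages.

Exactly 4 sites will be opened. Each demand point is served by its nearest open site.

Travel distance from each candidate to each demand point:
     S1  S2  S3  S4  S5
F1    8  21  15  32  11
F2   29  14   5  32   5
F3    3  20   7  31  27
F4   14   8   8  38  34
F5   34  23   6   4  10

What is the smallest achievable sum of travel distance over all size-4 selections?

25

Open {F2, F3, F4, F5}.
  S1→F3 3, S2→F4 8, S3→F2 5, S4→F5 4, S5→F2 5  ⇒ total 25.
Compare {F1, F2, F4, F5}: total 30.
Compare {F1, F2, F3, F5}: total 31.
No size-4 selection does better; minimum is 25.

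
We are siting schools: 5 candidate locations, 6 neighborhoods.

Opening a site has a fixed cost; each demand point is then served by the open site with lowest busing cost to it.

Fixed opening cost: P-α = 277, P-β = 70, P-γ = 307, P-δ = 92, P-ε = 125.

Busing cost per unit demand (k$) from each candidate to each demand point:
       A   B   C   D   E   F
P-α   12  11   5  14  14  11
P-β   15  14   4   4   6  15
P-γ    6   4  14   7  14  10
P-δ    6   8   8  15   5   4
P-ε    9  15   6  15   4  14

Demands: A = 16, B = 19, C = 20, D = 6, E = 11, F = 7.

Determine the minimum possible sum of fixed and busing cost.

597

Open {P-β, P-δ}: assign each demand point to its cheapest open site.
  A→P-δ 16×6=96, B→P-δ 19×8=152, C→P-β 20×4=80, D→P-β 6×4=24, E→P-δ 11×5=55, F→P-δ 7×4=28
  busing cost 435, fixed 162 → total 597.
Compare {P-δ}: busing cost 581 + fixed 92 = 673.
Compare {P-β, P-δ, P-ε}: busing cost 424 + fixed 287 = 711.
Compare {P-δ, P-ε}: busing cost 530 + fixed 217 = 747.
All other subsets cost ≥ 673. Minimum total cost: 597.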